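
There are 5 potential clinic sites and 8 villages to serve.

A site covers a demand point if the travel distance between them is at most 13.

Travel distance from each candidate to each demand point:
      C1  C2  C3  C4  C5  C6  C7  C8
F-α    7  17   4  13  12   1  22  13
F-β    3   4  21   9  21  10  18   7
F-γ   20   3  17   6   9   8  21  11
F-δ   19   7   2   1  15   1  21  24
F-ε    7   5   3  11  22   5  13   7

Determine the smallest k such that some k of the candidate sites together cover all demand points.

2

Coverage sets (demand points within 13 of each site):
  F-α: {C1, C3, C4, C5, C6, C8}
  F-β: {C1, C2, C4, C6, C8}
  F-γ: {C2, C4, C5, C6, C8}
  F-δ: {C2, C3, C4, C6}
  F-ε: {C1, C2, C3, C4, C6, C7, C8}
No single site covers all 8 demand points.
But {F-α, F-ε} covers everything, so the minimum is 2.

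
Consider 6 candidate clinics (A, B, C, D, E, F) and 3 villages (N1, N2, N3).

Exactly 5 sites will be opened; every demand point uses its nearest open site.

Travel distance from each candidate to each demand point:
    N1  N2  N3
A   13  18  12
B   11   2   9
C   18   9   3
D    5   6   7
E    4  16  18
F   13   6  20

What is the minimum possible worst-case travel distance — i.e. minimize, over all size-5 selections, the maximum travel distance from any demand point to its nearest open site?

4

Open {A, B, C, D, E}.
  Farthest demand point is N1 at travel distance 4 (to E); all others are ≤ 4.
With {A, B, C, E, F} the worst case is 4.
With {B, C, D, E, F} the worst case is 4.
No size-5 selection achieves below 4.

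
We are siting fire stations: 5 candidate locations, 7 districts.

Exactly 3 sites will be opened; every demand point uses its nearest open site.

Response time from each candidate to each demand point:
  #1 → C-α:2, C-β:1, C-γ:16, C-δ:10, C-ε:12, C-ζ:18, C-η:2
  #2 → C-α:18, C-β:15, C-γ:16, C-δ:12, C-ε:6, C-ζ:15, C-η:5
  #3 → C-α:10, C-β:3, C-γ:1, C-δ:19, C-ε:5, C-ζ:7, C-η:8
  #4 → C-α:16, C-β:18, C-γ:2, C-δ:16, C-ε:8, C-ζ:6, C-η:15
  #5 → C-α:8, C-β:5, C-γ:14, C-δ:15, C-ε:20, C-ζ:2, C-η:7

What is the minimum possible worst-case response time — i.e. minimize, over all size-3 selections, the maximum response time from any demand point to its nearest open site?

10

Open {#1, #2, #3}.
  Farthest demand point is C-δ at response time 10 (to #1); all others are ≤ 10.
With {#1, #2, #4} the worst case is 10.
With {#1, #3, #4} the worst case is 10.
No size-3 selection achieves below 10.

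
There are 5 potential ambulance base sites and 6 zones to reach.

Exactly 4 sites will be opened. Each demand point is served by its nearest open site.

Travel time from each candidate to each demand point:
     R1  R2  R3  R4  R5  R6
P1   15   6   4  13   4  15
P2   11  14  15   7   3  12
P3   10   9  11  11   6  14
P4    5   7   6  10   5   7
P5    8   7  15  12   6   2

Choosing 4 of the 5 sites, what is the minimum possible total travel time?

27

Open {P1, P2, P4, P5}.
  R1→P4 5, R2→P1 6, R3→P1 4, R4→P2 7, R5→P2 3, R6→P5 2  ⇒ total 27.
Compare {P1, P2, P3, P5}: total 30.
Compare {P2, P3, P4, P5}: total 30.
No size-4 selection does better; minimum is 27.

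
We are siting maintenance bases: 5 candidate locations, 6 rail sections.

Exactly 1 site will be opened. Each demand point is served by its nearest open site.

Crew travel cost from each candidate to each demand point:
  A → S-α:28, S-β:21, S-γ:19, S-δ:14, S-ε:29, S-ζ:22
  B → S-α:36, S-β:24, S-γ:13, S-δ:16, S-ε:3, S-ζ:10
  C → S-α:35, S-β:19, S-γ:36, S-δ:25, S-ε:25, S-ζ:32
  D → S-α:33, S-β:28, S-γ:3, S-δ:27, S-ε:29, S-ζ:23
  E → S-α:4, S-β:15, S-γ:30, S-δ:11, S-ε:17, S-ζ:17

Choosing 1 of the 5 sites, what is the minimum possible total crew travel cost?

Open {E}.
  S-α→E 4, S-β→E 15, S-γ→E 30, S-δ→E 11, S-ε→E 17, S-ζ→E 17  ⇒ total 94.
Compare {B}: total 102.
Compare {A}: total 133.
No size-1 selection does better; minimum is 94.

94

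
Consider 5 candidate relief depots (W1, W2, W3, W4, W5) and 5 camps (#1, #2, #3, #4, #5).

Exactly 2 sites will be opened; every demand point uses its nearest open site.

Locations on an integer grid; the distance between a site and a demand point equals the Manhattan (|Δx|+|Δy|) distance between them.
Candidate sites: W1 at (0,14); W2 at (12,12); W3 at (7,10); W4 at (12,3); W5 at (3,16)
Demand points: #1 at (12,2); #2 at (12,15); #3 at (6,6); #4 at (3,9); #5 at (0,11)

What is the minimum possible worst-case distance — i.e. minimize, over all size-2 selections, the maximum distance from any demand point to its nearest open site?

10

Open {W2, W3}.
  Farthest demand point is #1 at distance 10 (to W2); all others are ≤ 10.
With {W3, W4} the worst case is 10.
With {W4, W5} the worst case is 10.
No size-2 selection achieves below 10.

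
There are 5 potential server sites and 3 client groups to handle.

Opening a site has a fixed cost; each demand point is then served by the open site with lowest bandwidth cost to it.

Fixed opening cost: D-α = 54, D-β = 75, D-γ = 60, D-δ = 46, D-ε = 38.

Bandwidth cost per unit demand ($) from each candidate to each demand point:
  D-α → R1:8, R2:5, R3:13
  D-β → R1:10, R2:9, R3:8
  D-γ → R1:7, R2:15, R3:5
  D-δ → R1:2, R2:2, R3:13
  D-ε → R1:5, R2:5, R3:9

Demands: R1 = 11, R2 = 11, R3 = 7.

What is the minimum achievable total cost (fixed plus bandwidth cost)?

Open {D-δ}: assign each demand point to its cheapest open site.
  R1→D-δ 11×2=22, R2→D-δ 11×2=22, R3→D-δ 7×13=91
  bandwidth cost 135, fixed 46 → total 181.
Compare {D-γ, D-δ}: bandwidth cost 79 + fixed 106 = 185.
Compare {D-δ, D-ε}: bandwidth cost 107 + fixed 84 = 191.
Compare {D-ε}: bandwidth cost 173 + fixed 38 = 211.
All other subsets cost ≥ 185. Minimum total cost: 181.

181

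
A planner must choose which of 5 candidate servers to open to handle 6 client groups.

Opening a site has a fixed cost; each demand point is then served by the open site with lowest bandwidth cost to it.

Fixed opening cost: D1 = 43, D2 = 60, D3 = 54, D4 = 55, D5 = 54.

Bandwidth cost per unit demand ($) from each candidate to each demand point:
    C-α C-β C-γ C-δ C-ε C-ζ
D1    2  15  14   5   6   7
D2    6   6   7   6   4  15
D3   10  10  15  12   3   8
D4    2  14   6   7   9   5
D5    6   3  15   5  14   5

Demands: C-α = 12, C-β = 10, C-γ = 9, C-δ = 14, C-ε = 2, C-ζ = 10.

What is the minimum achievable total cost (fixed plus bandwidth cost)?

Open {D4, D5}: assign each demand point to its cheapest open site.
  C-α→D4 12×2=24, C-β→D5 10×3=30, C-γ→D4 9×6=54, C-δ→D5 14×5=70, C-ε→D4 2×9=18, C-ζ→D4 10×5=50
  bandwidth cost 246, fixed 109 → total 355.
Compare {D1, D4, D5}: bandwidth cost 240 + fixed 152 = 392.
Compare {D2, D4}: bandwidth cost 280 + fixed 115 = 395.
Compare {D3, D4, D5}: bandwidth cost 234 + fixed 163 = 397.
All other subsets cost ≥ 392. Minimum total cost: 355.

355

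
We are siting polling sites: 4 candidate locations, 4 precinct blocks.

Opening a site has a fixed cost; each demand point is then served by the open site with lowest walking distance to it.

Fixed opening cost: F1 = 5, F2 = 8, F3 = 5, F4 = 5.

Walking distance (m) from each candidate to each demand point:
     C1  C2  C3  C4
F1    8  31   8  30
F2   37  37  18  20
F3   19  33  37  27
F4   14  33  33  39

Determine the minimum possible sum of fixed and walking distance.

80

Open {F1, F2}: assign each demand point to its cheapest open site.
  C1→F1 8, C2→F1 31, C3→F1 8, C4→F2 20
  walking distance 67, fixed 13 → total 80.
Compare {F1}: walking distance 77 + fixed 5 = 82.
Compare {F1, F3}: walking distance 74 + fixed 10 = 84.
Compare {F1, F2, F3}: walking distance 67 + fixed 18 = 85.
All other subsets cost ≥ 82. Minimum total cost: 80.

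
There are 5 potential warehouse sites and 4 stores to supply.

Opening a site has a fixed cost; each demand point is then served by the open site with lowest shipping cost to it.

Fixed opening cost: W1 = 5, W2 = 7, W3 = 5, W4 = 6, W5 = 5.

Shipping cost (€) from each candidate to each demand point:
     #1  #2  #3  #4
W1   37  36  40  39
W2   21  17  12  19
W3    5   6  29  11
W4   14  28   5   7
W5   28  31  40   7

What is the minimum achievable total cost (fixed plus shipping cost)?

Open {W3, W4}: assign each demand point to its cheapest open site.
  #1→W3 5, #2→W3 6, #3→W4 5, #4→W4 7
  shipping cost 23, fixed 11 → total 34.
Compare {W1, W3, W4}: shipping cost 23 + fixed 16 = 39.
Compare {W3, W4, W5}: shipping cost 23 + fixed 16 = 39.
Compare {W2, W3, W4}: shipping cost 23 + fixed 18 = 41.
All other subsets cost ≥ 39. Minimum total cost: 34.

34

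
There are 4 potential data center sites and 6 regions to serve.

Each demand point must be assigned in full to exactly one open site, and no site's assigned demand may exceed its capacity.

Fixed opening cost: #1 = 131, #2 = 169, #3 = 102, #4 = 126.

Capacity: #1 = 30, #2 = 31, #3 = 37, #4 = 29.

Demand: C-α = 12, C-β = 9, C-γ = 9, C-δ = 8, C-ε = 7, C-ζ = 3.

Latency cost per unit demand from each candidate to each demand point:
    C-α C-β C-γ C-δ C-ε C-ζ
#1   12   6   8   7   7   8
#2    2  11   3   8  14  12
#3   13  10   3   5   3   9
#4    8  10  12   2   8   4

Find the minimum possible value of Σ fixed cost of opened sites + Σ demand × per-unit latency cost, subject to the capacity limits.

490

Open {#3, #4}; cheapest assignment that respects the capacities:
  #3 (cap 37, load 25): C-β, C-γ, C-ε — cost 9×10 + 9×3 + 7×3 = 138
  #4 (cap 29, load 23): C-α, C-δ, C-ζ — cost 12×8 + 8×2 + 3×4 = 124
  Shipping 262, fixed 228 → total 490.
  Any other capacity-feasible assignment to {#3, #4} ships for at least 262.
Compare {#2, #3}: its best feasible assignment gives total 500.
Compare {#2, #4}: its best feasible assignment gives total 520.
Every other set of open sites that can feasibly serve all demand totals ≥ 500 even under its best assignment. Minimum: 490.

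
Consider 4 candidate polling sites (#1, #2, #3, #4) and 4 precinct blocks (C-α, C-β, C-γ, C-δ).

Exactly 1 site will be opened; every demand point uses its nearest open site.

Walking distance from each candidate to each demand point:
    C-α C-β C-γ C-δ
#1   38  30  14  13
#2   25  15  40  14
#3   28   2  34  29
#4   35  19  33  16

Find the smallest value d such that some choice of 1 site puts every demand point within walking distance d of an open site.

34

Open {#3}.
  Farthest demand point is C-γ at walking distance 34 (to #3); all others are ≤ 34.
With {#4} the worst case is 35.
With {#1} the worst case is 38.
No size-1 selection achieves below 34.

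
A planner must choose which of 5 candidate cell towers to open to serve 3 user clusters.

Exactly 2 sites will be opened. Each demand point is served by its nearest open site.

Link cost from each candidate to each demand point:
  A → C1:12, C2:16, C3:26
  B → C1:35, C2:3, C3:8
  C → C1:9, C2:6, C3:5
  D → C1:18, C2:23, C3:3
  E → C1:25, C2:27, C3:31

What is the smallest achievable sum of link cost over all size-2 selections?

Open {B, C}.
  C1→C 9, C2→B 3, C3→C 5  ⇒ total 17.
Compare {C, D}: total 18.
Compare {A, C}: total 20.
No size-2 selection does better; minimum is 17.

17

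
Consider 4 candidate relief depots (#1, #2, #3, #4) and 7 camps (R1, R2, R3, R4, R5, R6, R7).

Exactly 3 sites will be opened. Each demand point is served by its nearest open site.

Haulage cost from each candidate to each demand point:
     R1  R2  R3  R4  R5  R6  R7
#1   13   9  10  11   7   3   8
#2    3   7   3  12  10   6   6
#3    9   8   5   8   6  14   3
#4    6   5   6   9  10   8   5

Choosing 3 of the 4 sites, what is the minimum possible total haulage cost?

33

Open {#1, #2, #3}.
  R1→#2 3, R2→#2 7, R3→#2 3, R4→#3 8, R5→#3 6, R6→#1 3, R7→#3 3  ⇒ total 33.
Compare {#2, #3, #4}: total 34.
Compare {#1, #2, #4}: total 35.
No size-3 selection does better; minimum is 33.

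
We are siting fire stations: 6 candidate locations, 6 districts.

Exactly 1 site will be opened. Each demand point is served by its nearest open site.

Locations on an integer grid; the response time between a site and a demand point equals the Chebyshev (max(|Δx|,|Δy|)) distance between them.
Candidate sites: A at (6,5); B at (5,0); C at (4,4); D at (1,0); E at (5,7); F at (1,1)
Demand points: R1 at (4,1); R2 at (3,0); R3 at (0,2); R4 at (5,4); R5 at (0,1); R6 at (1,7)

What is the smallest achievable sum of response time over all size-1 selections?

17

Open {F}.
  R1→F 3, R2→F 2, R3→F 1, R4→F 4, R5→F 1, R6→F 6  ⇒ total 17.
Compare {C}: total 19.
Compare {D}: total 19.
No size-1 selection does better; minimum is 17.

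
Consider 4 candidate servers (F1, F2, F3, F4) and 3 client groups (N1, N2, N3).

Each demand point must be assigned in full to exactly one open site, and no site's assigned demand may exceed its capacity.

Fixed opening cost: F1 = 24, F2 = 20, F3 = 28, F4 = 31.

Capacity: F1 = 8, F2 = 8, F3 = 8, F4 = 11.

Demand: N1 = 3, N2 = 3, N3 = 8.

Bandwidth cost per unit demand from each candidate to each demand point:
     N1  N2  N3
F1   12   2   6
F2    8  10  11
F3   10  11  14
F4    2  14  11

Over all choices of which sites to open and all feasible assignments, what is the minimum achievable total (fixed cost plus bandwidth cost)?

146

Open {F1, F2}; cheapest assignment that respects the capacities:
  F1 (cap 8, load 8): N3 — cost 8×6 = 48
  F2 (cap 8, load 6): N1, N2 — cost 3×8 + 3×10 = 54
  Shipping 102, fixed 44 → total 146.
  Any other capacity-feasible assignment to {F1, F2} ships for at least 102.
Compare {F1, F4}: its best feasible assignment gives total 151.
Compare {F1, F2, F4}: its best feasible assignment gives total 159.
Every other set of open sites that can feasibly serve all demand totals ≥ 151 even under its best assignment. Minimum: 146.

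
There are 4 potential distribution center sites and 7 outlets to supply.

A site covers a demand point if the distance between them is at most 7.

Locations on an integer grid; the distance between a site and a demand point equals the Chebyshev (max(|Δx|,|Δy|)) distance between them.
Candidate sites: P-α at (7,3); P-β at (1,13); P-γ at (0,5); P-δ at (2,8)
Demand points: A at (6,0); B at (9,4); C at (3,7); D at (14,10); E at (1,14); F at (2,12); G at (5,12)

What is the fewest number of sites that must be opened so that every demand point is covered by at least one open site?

2

Coverage sets (demand points within 7 of each site):
  P-α: {A, B, C, D}
  P-β: {C, E, F, G}
  P-γ: {A, C, F, G}
  P-δ: {B, C, E, F, G}
No single site covers all 7 demand points.
But {P-α, P-β} covers everything, so the minimum is 2.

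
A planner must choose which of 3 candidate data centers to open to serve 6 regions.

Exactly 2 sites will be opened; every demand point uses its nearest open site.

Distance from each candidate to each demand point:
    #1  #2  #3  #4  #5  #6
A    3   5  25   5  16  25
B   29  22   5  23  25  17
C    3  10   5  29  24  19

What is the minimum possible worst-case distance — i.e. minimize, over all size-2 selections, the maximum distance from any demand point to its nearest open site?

17

Open {A, B}.
  Farthest demand point is #6 at distance 17 (to B); all others are ≤ 17.
With {A, C} the worst case is 19.
With {B, C} the worst case is 24.
No size-2 selection achieves below 17.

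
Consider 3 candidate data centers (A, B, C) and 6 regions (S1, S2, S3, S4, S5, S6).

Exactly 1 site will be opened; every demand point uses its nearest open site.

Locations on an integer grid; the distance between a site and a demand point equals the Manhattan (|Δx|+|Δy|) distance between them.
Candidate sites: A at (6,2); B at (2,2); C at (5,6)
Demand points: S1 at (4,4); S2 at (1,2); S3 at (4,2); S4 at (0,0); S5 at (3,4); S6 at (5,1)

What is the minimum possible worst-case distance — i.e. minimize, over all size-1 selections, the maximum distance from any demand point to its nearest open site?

4

Open {B}.
  Farthest demand point is S1 at distance 4 (to B); all others are ≤ 4.
With {A} the worst case is 8.
With {C} the worst case is 11.
No size-1 selection achieves below 4.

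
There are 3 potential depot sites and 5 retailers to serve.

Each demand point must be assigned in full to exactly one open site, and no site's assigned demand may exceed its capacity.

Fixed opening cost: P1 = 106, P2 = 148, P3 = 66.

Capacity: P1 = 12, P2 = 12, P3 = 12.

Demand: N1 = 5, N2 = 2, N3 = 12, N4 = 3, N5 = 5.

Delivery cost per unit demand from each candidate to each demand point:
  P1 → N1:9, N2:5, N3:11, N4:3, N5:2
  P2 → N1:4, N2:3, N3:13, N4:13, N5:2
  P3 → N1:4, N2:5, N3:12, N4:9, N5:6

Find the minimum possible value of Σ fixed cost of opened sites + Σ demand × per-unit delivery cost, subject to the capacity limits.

Open {P1, P2, P3}; cheapest assignment that respects the capacities:
  P1 (cap 12, load 8): N4, N5 — cost 3×3 + 5×2 = 19
  P2 (cap 12, load 7): N1, N2 — cost 5×4 + 2×3 = 26
  P3 (cap 12, load 12): N3 — cost 12×12 = 144
  Shipping 189, fixed 320 → total 509.
  Any other capacity-feasible assignment to {P1, P2, P3} ships for at least 189.
Total demand is 27 and no other set of sites has combined capacity ≥ 27, so {P1, P2, P3} is the only feasible choice of open sites. Minimum: 509.

509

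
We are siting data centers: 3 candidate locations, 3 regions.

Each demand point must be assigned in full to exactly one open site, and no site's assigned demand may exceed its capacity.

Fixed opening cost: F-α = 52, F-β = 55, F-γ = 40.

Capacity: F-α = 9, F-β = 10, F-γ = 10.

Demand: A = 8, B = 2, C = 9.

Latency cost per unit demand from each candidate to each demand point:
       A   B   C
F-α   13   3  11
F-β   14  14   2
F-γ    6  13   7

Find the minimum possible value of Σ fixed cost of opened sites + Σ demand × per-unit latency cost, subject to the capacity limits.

Open {F-β, F-γ}; cheapest assignment that respects the capacities:
  F-β (cap 10, load 9): C — cost 9×2 = 18
  F-γ (cap 10, load 10): A, B — cost 8×6 + 2×13 = 74
  Shipping 92, fixed 95 → total 187.
  Any other capacity-feasible assignment to {F-β, F-γ} ships for at least 92.
Compare {F-α, F-β, F-γ}: its best feasible assignment gives total 219.
Compare {F-α, F-γ}: its best feasible assignment gives total 265.
Every other set of open sites that can feasibly serve all demand totals ≥ 219 even under its best assignment. Minimum: 187.

187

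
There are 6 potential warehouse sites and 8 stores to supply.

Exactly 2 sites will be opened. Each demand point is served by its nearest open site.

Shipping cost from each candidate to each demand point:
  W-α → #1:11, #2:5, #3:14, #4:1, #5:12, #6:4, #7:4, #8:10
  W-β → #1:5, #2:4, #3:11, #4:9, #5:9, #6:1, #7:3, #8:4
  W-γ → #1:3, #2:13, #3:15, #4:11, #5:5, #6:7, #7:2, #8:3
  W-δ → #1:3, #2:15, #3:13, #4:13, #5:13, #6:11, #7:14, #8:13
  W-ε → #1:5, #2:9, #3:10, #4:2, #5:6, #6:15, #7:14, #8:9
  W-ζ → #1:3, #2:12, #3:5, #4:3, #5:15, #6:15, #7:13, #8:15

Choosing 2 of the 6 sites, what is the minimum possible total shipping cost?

32

Open {W-β, W-ζ}.
  #1→W-ζ 3, #2→W-β 4, #3→W-ζ 5, #4→W-ζ 3, #5→W-β 9, #6→W-β 1, #7→W-β 3, #8→W-β 4  ⇒ total 32.
Compare {W-β, W-ε}: total 35.
Compare {W-α, W-γ}: total 37.
No size-2 selection does better; minimum is 32.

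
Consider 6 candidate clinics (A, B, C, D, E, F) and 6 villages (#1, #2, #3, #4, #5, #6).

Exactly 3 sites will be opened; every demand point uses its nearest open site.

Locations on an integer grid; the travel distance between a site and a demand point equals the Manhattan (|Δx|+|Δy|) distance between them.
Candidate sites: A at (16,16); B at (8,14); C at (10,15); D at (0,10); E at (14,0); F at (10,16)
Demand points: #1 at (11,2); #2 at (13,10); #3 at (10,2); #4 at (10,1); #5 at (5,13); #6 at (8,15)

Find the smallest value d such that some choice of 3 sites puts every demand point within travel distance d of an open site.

8

Open {A, C, E}.
  Farthest demand point is #2 at travel distance 8 (to C); all others are ≤ 8.
With {B, C, E} the worst case is 8.
With {C, D, E} the worst case is 8.
No size-3 selection achieves below 8.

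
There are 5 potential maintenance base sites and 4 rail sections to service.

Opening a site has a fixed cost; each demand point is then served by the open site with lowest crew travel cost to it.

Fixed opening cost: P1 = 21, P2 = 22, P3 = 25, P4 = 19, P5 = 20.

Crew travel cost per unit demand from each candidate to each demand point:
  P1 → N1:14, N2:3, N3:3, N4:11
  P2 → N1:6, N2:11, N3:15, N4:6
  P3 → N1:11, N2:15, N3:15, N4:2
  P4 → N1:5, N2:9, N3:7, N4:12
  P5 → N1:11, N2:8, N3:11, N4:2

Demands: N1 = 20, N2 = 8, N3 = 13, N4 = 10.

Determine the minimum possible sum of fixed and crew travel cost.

Open {P1, P4, P5}: assign each demand point to its cheapest open site.
  N1→P4 20×5=100, N2→P1 8×3=24, N3→P1 13×3=39, N4→P5 10×2=20
  crew travel cost 183, fixed 60 → total 243.
Compare {P1, P3, P4}: crew travel cost 183 + fixed 65 = 248.
Compare {P1, P2, P4, P5}: crew travel cost 183 + fixed 82 = 265.
Compare {P1, P2, P5}: crew travel cost 203 + fixed 63 = 266.
All other subsets cost ≥ 248. Minimum total cost: 243.

243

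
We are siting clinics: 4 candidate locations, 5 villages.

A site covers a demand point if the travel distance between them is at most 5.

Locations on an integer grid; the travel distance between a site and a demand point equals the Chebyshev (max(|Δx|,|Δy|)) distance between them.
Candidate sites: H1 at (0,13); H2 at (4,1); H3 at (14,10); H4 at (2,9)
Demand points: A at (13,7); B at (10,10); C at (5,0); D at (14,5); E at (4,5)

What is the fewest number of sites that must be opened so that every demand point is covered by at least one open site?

2

Coverage sets (demand points within 5 of each site):
  H1: {}
  H2: {C, E}
  H3: {A, B, D}
  H4: {E}
No single site covers all 5 demand points.
But {H2, H3} covers everything, so the minimum is 2.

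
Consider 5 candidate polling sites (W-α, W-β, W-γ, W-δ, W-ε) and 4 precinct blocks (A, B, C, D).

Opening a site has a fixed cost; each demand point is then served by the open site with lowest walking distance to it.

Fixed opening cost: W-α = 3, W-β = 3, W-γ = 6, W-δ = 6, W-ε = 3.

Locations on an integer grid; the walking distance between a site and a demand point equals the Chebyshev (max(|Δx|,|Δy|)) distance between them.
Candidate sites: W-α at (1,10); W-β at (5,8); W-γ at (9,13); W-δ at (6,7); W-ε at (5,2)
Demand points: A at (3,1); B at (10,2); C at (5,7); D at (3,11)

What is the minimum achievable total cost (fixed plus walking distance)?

Open {W-β, W-ε}: assign each demand point to its cheapest open site.
  A→W-ε 2, B→W-ε 5, C→W-β 1, D→W-β 3
  walking distance 11, fixed 6 → total 17.
Compare {W-α, W-ε}: walking distance 13 + fixed 6 = 19.
Compare {W-α, W-β, W-ε}: walking distance 10 + fixed 9 = 19.
Compare {W-β}: walking distance 17 + fixed 3 = 20.
All other subsets cost ≥ 19. Minimum total cost: 17.

17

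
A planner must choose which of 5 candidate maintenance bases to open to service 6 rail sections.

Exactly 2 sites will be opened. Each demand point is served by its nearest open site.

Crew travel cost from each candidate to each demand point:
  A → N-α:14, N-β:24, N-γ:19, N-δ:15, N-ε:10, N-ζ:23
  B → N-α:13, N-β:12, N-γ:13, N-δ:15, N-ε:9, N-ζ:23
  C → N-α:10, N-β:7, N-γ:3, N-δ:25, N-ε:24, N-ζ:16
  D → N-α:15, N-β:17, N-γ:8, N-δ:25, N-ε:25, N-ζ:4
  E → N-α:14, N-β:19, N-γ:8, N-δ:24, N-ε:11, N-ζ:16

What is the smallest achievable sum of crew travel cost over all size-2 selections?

Open {B, C}.
  N-α→C 10, N-β→C 7, N-γ→C 3, N-δ→B 15, N-ε→B 9, N-ζ→C 16  ⇒ total 60.
Compare {A, C}: total 61.
Compare {B, D}: total 61.
No size-2 selection does better; minimum is 60.

60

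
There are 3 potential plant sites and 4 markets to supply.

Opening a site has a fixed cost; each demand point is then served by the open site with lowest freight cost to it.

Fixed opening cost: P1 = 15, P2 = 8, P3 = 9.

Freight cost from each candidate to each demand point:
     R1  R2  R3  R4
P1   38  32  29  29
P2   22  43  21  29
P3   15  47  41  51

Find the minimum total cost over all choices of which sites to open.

Open {P2}: assign each demand point to its cheapest open site.
  R1→P2 22, R2→P2 43, R3→P2 21, R4→P2 29
  freight cost 115, fixed 8 → total 123.
Compare {P2, P3}: freight cost 108 + fixed 17 = 125.
Compare {P1, P2}: freight cost 104 + fixed 23 = 127.
Compare {P1, P3}: freight cost 105 + fixed 24 = 129.
All other subsets cost ≥ 125. Minimum total cost: 123.

123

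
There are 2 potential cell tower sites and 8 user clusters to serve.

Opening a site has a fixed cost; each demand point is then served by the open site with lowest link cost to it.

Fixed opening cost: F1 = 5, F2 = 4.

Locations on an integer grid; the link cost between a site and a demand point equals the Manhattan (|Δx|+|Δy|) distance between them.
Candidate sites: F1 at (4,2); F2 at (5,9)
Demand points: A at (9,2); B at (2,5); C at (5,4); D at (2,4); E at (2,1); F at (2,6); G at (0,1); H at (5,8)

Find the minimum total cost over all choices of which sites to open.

Open {F1, F2}: assign each demand point to its cheapest open site.
  A→F1 5, B→F1 5, C→F1 3, D→F1 4, E→F1 3, F→F1 6, G→F1 5, H→F2 1
  link cost 32, fixed 9 → total 41.
Compare {F1}: link cost 38 + fixed 5 = 43.
Compare {F2}: link cost 62 + fixed 4 = 66.

41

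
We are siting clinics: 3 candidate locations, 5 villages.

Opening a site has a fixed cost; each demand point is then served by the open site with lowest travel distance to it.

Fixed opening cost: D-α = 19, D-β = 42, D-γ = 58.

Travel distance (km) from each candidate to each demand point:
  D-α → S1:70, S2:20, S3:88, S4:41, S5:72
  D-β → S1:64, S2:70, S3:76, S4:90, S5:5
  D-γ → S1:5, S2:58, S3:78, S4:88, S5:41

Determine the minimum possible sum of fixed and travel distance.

Open {D-α, D-γ}: assign each demand point to its cheapest open site.
  S1→D-γ 5, S2→D-α 20, S3→D-γ 78, S4→D-α 41, S5→D-γ 41
  travel distance 185, fixed 77 → total 262.
Compare {D-α, D-β, D-γ}: travel distance 147 + fixed 119 = 266.
Compare {D-α, D-β}: travel distance 206 + fixed 61 = 267.
Compare {D-α}: travel distance 291 + fixed 19 = 310.
All other subsets cost ≥ 266. Minimum total cost: 262.

262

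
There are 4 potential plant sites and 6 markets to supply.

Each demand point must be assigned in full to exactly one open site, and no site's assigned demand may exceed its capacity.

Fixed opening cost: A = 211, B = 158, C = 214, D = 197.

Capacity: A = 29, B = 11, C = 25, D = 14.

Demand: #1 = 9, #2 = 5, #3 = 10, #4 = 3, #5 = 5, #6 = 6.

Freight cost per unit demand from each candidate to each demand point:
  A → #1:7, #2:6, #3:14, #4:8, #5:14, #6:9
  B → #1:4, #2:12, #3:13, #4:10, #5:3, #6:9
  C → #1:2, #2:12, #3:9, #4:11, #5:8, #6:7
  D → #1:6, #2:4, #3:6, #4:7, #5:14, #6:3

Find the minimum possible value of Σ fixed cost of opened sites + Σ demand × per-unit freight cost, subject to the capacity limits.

618

Open {C, D}; cheapest assignment that respects the capacities:
  C (cap 25, load 24): #1, #3, #5 — cost 9×2 + 10×9 + 5×8 = 148
  D (cap 14, load 14): #2, #4, #6 — cost 5×4 + 3×7 + 6×3 = 59
  Shipping 207, fixed 411 → total 618.
  Any other capacity-feasible assignment to {C, D} ships for at least 207.
Compare {A, C}: its best feasible assignment gives total 681.
Compare {A, B}: its best feasible assignment gives total 695.
Every other set of open sites that can feasibly serve all demand totals ≥ 681 even under its best assignment. Minimum: 618.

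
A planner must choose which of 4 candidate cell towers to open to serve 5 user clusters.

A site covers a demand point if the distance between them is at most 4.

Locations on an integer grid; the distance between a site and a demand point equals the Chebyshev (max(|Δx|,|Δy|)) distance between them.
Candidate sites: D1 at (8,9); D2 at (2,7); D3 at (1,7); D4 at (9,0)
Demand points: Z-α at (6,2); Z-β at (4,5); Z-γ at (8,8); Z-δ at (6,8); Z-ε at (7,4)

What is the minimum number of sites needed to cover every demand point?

2

Coverage sets (demand points within 4 of each site):
  D1: {Z-β, Z-γ, Z-δ}
  D2: {Z-β, Z-δ}
  D3: {Z-β}
  D4: {Z-α, Z-ε}
No single site covers all 5 demand points.
But {D1, D4} covers everything, so the minimum is 2.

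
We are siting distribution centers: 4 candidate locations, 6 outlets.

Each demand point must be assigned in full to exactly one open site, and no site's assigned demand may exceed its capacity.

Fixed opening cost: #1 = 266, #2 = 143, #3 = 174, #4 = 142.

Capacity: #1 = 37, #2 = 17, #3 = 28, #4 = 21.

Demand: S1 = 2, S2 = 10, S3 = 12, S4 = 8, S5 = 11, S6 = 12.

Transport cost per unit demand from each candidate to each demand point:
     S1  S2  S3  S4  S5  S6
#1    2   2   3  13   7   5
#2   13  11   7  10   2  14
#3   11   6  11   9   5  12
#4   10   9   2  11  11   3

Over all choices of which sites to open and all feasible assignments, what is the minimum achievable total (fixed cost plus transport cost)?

Open {#1, #4}; cheapest assignment that respects the capacities:
  #1 (cap 37, load 35): S1, S2, S3, S5 — cost 2×2 + 10×2 + 12×3 + 11×7 = 137
  #4 (cap 21, load 20): S4, S6 — cost 8×11 + 12×3 = 124
  Shipping 261, fixed 408 → total 669.
  Any other capacity-feasible assignment to {#1, #4} ships for at least 261.
Compare {#1, #3}: its best feasible assignment gives total 687.
Compare {#1, #2, #4}: its best feasible assignment gives total 757.
Every other set of open sites that can feasibly serve all demand totals ≥ 687 even under its best assignment. Minimum: 669.

669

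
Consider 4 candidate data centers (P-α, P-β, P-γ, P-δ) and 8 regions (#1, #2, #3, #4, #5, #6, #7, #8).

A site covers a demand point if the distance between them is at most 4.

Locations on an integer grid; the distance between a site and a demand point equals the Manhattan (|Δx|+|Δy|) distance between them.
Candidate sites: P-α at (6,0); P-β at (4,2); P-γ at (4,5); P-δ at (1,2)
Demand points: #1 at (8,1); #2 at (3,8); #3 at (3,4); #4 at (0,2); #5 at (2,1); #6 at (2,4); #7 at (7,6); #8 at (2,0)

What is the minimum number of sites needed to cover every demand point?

3

Coverage sets (demand points within 4 of each site):
  P-α: {#1, #8}
  P-β: {#3, #4, #5, #6, #8}
  P-γ: {#2, #3, #6, #7}
  P-δ: {#3, #4, #5, #6, #8}
No 2 sites suffice: every size-2 union leaves at least one demand point uncovered.
But {P-α, P-β, P-γ} covers everything, so the minimum is 3.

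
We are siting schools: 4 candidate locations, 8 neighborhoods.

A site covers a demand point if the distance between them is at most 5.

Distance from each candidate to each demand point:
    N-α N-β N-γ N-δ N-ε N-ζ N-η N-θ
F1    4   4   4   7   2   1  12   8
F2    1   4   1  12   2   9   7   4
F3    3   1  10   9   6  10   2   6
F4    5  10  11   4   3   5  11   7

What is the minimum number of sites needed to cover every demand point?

3

Coverage sets (demand points within 5 of each site):
  F1: {N-α, N-β, N-γ, N-ε, N-ζ}
  F2: {N-α, N-β, N-γ, N-ε, N-θ}
  F3: {N-α, N-β, N-η}
  F4: {N-α, N-δ, N-ε, N-ζ}
No 2 sites suffice: every size-2 union leaves at least one demand point uncovered.
But {F2, F3, F4} covers everything, so the minimum is 3.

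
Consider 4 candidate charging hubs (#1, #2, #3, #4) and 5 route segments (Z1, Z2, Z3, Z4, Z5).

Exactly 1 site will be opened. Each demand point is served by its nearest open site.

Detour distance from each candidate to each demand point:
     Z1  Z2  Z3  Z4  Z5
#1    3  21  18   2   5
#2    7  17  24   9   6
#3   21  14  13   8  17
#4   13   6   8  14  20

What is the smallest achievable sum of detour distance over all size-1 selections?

Open {#1}.
  Z1→#1 3, Z2→#1 21, Z3→#1 18, Z4→#1 2, Z5→#1 5  ⇒ total 49.
Compare {#4}: total 61.
Compare {#2}: total 63.
No size-1 selection does better; minimum is 49.

49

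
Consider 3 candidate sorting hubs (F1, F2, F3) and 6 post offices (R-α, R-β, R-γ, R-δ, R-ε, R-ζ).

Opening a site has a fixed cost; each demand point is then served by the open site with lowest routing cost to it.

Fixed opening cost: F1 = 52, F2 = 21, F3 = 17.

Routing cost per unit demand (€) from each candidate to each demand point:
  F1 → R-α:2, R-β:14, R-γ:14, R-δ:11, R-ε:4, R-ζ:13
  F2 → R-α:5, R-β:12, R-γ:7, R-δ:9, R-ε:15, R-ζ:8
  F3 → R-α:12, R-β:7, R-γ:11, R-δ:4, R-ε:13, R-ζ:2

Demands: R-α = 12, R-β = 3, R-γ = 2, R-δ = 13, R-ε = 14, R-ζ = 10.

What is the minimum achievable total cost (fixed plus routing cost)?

Open {F1, F3}: assign each demand point to its cheapest open site.
  R-α→F1 12×2=24, R-β→F3 3×7=21, R-γ→F3 2×11=22, R-δ→F3 13×4=52, R-ε→F1 14×4=56, R-ζ→F3 10×2=20
  routing cost 195, fixed 69 → total 264.
Compare {F1, F2, F3}: routing cost 187 + fixed 90 = 277.
Compare {F2, F3}: routing cost 349 + fixed 38 = 387.
Compare {F1, F2}: routing cost 327 + fixed 73 = 400.
All other subsets cost ≥ 277. Minimum total cost: 264.

264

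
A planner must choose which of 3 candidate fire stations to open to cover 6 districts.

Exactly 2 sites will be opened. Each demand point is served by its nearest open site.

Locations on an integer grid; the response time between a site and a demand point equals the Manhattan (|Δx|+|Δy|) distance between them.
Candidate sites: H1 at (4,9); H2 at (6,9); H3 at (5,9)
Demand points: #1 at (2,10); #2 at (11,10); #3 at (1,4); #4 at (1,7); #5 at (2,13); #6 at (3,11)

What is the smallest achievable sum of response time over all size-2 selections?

31

Open {H1, H2}.
  #1→H1 3, #2→H2 6, #3→H1 8, #4→H1 5, #5→H1 6, #6→H1 3  ⇒ total 31.
Compare {H1, H3}: total 32.
Compare {H2, H3}: total 36.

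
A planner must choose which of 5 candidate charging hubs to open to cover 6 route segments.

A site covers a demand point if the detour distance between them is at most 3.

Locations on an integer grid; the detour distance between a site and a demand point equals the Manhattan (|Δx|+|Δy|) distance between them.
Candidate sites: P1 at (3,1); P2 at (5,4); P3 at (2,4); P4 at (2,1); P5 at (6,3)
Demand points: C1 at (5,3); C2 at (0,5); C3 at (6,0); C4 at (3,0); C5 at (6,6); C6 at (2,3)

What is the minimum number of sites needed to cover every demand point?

3

Coverage sets (demand points within 3 of each site):
  P1: {C4, C6}
  P2: {C1, C5}
  P3: {C2, C6}
  P4: {C4, C6}
  P5: {C1, C3, C5}
No 2 sites suffice: every size-2 union leaves at least one demand point uncovered.
But {P1, P3, P5} covers everything, so the minimum is 3.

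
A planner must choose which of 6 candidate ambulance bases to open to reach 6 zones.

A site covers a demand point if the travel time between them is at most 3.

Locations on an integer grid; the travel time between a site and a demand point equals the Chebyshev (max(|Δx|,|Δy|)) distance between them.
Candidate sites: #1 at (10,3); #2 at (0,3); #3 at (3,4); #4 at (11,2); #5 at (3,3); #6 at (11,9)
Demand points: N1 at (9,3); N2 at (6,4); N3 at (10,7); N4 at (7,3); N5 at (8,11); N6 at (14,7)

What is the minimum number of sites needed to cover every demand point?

Coverage sets (demand points within 3 of each site):
  #1: {N1, N4}
  #2: {}
  #3: {N2}
  #4: {N1}
  #5: {N2}
  #6: {N3, N5, N6}
No 2 sites suffice: every size-2 union leaves at least one demand point uncovered.
But {#1, #3, #6} covers everything, so the minimum is 3.

3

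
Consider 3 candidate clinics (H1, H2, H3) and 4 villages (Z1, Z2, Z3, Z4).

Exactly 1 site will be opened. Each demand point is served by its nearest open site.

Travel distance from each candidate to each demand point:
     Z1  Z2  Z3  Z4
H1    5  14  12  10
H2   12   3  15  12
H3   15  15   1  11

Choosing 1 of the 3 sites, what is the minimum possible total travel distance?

Open {H1}.
  Z1→H1 5, Z2→H1 14, Z3→H1 12, Z4→H1 10  ⇒ total 41.
Compare {H2}: total 42.
Compare {H3}: total 42.

41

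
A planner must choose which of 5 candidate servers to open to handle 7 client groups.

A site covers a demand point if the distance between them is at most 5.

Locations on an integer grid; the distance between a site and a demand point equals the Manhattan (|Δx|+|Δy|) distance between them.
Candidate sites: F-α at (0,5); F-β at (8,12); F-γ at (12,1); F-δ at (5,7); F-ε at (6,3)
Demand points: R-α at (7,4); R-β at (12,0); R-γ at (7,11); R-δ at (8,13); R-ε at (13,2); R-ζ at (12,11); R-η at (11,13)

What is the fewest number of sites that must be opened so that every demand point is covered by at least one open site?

3

Coverage sets (demand points within 5 of each site):
  F-α: {}
  F-β: {R-γ, R-δ, R-ζ, R-η}
  F-γ: {R-β, R-ε}
  F-δ: {R-α}
  F-ε: {R-α}
No 2 sites suffice: every size-2 union leaves at least one demand point uncovered.
But {F-β, F-γ, F-δ} covers everything, so the minimum is 3.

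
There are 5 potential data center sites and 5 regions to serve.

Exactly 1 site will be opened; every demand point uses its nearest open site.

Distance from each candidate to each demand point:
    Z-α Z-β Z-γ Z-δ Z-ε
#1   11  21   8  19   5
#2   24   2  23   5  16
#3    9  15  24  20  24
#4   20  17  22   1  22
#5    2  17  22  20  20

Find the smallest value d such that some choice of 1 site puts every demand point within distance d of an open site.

21

Open {#1}.
  Farthest demand point is Z-β at distance 21 (to #1); all others are ≤ 21.
With {#4} the worst case is 22.
With {#5} the worst case is 22.
No size-1 selection achieves below 21.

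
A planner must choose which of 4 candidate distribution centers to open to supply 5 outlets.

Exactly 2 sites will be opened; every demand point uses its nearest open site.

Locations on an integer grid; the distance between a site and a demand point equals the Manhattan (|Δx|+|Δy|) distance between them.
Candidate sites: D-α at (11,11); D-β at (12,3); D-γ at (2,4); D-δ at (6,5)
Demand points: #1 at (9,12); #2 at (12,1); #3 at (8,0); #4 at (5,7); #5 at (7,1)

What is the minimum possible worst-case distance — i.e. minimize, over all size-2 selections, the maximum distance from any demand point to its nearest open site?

Open {D-α, D-β}.
  Farthest demand point is #4 at distance 10 (to D-α); all others are ≤ 10.
With {D-α, D-δ} the worst case is 10.
With {D-β, D-δ} the worst case is 10.
No size-2 selection achieves below 10.

10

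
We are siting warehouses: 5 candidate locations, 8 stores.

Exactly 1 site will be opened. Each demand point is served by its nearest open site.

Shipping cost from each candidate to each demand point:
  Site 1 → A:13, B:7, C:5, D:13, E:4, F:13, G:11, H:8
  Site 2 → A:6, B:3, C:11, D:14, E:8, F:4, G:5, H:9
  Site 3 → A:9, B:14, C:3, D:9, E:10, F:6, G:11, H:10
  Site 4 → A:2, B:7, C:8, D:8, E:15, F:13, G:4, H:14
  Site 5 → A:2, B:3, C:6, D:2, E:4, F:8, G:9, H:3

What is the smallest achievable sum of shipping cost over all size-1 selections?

Open {Site 5}.
  A→Site 5 2, B→Site 5 3, C→Site 5 6, D→Site 5 2, E→Site 5 4, F→Site 5 8, G→Site 5 9, H→Site 5 3  ⇒ total 37.
Compare {Site 2}: total 60.
Compare {Site 4}: total 71.
No size-1 selection does better; minimum is 37.

37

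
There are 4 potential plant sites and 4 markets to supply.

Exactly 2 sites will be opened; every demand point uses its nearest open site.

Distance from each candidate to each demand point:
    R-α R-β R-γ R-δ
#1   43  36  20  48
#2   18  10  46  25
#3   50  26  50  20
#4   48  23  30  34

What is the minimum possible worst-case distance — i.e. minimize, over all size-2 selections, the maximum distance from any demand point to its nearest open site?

Open {#1, #2}.
  Farthest demand point is R-δ at distance 25 (to #2); all others are ≤ 25.
With {#2, #4} the worst case is 30.
With {#1, #3} the worst case is 43.
No size-2 selection achieves below 25.

25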